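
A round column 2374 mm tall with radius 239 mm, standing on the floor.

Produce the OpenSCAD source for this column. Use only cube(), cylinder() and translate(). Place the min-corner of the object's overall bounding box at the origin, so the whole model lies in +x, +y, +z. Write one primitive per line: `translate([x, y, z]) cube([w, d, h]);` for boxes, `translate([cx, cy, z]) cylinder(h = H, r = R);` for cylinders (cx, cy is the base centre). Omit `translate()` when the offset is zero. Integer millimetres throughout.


translate([239, 239, 0]) cylinder(h = 2374, r = 239);


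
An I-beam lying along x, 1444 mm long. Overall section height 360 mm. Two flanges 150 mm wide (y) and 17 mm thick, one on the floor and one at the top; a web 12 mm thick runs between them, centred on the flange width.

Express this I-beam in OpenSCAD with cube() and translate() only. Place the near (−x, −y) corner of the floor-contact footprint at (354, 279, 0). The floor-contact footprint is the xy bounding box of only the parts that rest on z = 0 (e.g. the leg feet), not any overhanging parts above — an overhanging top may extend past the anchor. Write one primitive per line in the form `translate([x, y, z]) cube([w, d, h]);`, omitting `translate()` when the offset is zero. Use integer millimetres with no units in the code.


translate([354, 279, 0]) cube([1444, 150, 17]);
translate([354, 348, 17]) cube([1444, 12, 326]);
translate([354, 279, 343]) cube([1444, 150, 17]);


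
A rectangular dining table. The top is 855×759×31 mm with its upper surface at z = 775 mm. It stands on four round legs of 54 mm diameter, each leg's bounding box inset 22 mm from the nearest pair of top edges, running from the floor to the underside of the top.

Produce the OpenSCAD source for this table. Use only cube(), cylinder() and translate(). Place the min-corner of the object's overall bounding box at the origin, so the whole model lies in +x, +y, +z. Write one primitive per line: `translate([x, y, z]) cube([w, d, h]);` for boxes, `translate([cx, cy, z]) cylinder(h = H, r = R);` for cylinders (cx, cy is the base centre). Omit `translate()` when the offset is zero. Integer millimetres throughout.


// leg_h = 775 - 31 = 744
translate([0, 0, 744]) cube([855, 759, 31]);
translate([49, 49, 0]) cylinder(h = 744, r = 27);
translate([806, 49, 0]) cylinder(h = 744, r = 27);
translate([49, 710, 0]) cylinder(h = 744, r = 27);
translate([806, 710, 0]) cylinder(h = 744, r = 27);


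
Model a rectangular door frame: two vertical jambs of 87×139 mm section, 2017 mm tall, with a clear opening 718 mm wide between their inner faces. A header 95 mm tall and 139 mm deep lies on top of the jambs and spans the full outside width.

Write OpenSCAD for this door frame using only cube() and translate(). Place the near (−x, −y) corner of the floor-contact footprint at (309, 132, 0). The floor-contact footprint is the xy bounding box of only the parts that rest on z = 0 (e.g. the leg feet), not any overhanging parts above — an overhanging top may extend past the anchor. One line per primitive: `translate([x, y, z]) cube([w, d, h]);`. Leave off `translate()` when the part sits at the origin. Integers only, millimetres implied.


translate([309, 132, 0]) cube([87, 139, 2017]);
translate([1114, 132, 0]) cube([87, 139, 2017]);
translate([309, 132, 2017]) cube([892, 139, 95]);


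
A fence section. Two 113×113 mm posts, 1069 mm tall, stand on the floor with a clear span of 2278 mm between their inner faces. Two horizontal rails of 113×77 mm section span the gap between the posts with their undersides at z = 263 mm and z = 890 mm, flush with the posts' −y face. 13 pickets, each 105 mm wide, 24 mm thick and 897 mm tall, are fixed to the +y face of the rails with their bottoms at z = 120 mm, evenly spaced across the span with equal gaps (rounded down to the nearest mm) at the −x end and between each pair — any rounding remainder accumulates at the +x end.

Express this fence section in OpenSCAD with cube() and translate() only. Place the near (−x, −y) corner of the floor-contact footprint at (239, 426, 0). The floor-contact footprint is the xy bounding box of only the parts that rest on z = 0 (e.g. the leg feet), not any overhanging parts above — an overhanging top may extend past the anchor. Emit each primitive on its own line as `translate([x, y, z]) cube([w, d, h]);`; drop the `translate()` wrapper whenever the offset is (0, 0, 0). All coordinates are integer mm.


translate([239, 426, 0]) cube([113, 113, 1069]);
translate([2630, 426, 0]) cube([113, 113, 1069]);
translate([352, 426, 263]) cube([2278, 113, 77]);
translate([352, 426, 890]) cube([2278, 113, 77]);
translate([417, 539, 120]) cube([105, 24, 897]);
translate([587, 539, 120]) cube([105, 24, 897]);
translate([757, 539, 120]) cube([105, 24, 897]);
translate([927, 539, 120]) cube([105, 24, 897]);
translate([1097, 539, 120]) cube([105, 24, 897]);
translate([1267, 539, 120]) cube([105, 24, 897]);
translate([1437, 539, 120]) cube([105, 24, 897]);
translate([1607, 539, 120]) cube([105, 24, 897]);
translate([1777, 539, 120]) cube([105, 24, 897]);
translate([1947, 539, 120]) cube([105, 24, 897]);
translate([2117, 539, 120]) cube([105, 24, 897]);
translate([2287, 539, 120]) cube([105, 24, 897]);
translate([2457, 539, 120]) cube([105, 24, 897]);


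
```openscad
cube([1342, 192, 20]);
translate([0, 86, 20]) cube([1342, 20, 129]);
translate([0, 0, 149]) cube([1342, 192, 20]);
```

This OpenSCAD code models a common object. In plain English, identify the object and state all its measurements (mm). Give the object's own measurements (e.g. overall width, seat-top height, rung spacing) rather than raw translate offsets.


An I-beam lying along x, 1342 mm long. Overall section height 169 mm. Two flanges 192 mm wide (y) and 20 mm thick, one on the floor and one at the top; a web 20 mm thick runs between them, centred on the flange width.


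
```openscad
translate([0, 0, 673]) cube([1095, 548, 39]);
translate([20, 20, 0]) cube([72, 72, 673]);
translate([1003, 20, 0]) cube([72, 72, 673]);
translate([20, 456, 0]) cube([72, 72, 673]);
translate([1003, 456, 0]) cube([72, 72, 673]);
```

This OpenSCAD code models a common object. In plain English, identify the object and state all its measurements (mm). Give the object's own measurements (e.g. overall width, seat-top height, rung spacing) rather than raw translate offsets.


A table: top 1095 mm (x) × 548 mm (y), 39 mm thick, upper face at z = 712 mm, on four 72×72 mm square legs, each inset 20 mm from the nearest pair of top edges from z = 0 to the bottom of the top.


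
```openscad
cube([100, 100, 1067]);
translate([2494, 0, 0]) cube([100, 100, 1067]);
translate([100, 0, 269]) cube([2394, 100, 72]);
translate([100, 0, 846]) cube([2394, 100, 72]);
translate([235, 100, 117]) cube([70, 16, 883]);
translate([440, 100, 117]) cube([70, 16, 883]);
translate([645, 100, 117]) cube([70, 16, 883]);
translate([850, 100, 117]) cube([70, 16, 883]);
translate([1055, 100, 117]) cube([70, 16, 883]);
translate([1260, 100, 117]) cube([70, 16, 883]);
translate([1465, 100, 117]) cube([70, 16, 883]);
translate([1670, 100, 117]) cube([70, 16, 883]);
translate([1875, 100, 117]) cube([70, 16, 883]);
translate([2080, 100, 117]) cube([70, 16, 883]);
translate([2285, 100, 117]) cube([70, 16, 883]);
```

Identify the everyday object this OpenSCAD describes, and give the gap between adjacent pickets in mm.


A fence section. The picket gap is 135 mm.

Two posts, two rails, 11 pickets — a fence section. Span 2394 mm holds 11 pickets of 70 mm with 12 equal gaps: ⌊(2394 − 11·70) / 12⌋ = 135 mm.


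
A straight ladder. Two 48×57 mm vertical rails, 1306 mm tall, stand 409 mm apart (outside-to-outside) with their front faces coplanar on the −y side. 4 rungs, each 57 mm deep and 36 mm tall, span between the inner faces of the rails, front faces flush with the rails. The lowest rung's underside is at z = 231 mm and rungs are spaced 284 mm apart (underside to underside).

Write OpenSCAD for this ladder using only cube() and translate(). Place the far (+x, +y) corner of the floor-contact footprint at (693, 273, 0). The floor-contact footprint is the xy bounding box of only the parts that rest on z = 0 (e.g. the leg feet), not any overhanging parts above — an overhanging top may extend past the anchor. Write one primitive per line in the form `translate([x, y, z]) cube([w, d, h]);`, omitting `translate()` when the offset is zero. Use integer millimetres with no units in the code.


translate([284, 216, 0]) cube([48, 57, 1306]);
translate([645, 216, 0]) cube([48, 57, 1306]);
translate([332, 216, 231]) cube([313, 57, 36]);
translate([332, 216, 515]) cube([313, 57, 36]);
translate([332, 216, 799]) cube([313, 57, 36]);
translate([332, 216, 1083]) cube([313, 57, 36]);


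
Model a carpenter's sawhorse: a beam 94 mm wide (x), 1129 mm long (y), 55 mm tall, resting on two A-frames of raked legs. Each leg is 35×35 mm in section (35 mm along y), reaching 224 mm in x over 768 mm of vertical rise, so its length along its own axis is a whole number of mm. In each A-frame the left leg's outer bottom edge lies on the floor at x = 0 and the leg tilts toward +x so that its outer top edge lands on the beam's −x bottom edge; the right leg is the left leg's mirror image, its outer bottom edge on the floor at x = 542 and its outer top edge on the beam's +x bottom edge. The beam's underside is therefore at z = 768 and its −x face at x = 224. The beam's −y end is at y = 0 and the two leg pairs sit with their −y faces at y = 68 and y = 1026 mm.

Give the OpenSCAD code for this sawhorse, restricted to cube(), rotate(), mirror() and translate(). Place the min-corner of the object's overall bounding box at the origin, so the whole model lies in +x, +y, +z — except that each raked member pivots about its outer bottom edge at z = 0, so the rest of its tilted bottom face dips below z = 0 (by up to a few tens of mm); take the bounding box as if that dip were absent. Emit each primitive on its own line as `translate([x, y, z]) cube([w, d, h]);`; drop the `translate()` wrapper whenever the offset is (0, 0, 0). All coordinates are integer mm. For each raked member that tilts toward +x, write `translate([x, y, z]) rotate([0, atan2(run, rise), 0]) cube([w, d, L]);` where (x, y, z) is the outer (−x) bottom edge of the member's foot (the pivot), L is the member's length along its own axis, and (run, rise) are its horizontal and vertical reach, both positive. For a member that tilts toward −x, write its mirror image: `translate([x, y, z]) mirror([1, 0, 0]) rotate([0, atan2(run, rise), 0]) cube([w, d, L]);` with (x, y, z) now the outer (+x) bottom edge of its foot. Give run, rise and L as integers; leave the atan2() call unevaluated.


translate([224, 0, 768]) cube([94, 1129, 55]);
translate([0, 68, 0]) rotate([0, atan2(224, 768), 0]) cube([35, 35, 800]);
translate([542, 68, 0]) mirror([1, 0, 0]) rotate([0, atan2(224, 768), 0]) cube([35, 35, 800]);
translate([0, 1026, 0]) rotate([0, atan2(224, 768), 0]) cube([35, 35, 800]);
translate([542, 1026, 0]) mirror([1, 0, 0]) rotate([0, atan2(224, 768), 0]) cube([35, 35, 800]);


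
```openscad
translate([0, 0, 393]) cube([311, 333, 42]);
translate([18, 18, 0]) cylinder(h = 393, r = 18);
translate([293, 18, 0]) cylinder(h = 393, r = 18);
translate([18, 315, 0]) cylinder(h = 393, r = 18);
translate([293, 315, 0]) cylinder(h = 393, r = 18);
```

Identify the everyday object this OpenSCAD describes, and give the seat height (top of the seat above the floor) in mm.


A stool. The seat height is 435 mm.

A 311×333×42 slab at z = 393 on four corner cylinders — a stool. The seat top is 393 + 42 = 435 mm.


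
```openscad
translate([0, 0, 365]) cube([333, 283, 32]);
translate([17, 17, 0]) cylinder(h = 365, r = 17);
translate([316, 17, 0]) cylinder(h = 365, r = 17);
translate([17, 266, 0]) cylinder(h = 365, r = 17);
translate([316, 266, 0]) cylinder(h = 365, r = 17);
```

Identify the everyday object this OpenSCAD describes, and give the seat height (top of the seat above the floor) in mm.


A stool. The seat height is 397 mm.

A 333×283×32 slab at z = 365 on four corner cylinders — a stool. The seat top is 365 + 32 = 397 mm.


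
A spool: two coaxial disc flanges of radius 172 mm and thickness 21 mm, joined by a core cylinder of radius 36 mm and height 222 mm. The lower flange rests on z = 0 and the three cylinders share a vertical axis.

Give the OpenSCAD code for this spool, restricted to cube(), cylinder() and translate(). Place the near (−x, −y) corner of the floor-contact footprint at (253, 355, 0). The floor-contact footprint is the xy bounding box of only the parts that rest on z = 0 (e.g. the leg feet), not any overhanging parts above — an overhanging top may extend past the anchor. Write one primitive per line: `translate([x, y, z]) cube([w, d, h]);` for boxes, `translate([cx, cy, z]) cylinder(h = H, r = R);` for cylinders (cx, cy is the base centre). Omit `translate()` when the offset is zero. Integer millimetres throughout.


translate([425, 527, 0]) cylinder(h = 21, r = 172);
translate([425, 527, 21]) cylinder(h = 222, r = 36);
translate([425, 527, 243]) cylinder(h = 21, r = 172);


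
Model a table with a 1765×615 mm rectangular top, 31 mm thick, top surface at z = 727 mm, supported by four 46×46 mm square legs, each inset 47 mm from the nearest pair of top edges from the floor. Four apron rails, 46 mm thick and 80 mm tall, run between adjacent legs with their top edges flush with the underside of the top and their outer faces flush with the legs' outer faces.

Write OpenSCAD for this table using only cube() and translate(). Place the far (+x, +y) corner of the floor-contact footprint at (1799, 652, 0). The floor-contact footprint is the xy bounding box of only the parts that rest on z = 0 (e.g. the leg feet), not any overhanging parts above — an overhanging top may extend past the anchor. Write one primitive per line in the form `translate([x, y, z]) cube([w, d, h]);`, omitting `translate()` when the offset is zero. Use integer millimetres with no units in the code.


translate([81, 84, 696]) cube([1765, 615, 31]);
translate([128, 131, 0]) cube([46, 46, 696]);
translate([1753, 131, 0]) cube([46, 46, 696]);
translate([128, 606, 0]) cube([46, 46, 696]);
translate([1753, 606, 0]) cube([46, 46, 696]);
translate([174, 131, 616]) cube([1579, 46, 80]);
translate([174, 606, 616]) cube([1579, 46, 80]);
translate([128, 177, 616]) cube([46, 429, 80]);
translate([1753, 177, 616]) cube([46, 429, 80]);


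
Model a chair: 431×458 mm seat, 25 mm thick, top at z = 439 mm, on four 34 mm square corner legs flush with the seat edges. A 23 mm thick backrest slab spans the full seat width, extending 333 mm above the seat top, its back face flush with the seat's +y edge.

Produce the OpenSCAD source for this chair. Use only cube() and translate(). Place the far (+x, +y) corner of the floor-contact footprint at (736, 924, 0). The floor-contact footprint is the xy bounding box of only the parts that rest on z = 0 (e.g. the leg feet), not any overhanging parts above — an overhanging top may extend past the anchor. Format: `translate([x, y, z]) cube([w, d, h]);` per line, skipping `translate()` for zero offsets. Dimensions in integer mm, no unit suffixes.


translate([305, 466, 414]) cube([431, 458, 25]);
translate([305, 466, 0]) cube([34, 34, 414]);
translate([702, 466, 0]) cube([34, 34, 414]);
translate([305, 890, 0]) cube([34, 34, 414]);
translate([702, 890, 0]) cube([34, 34, 414]);
translate([305, 901, 439]) cube([431, 23, 333]);


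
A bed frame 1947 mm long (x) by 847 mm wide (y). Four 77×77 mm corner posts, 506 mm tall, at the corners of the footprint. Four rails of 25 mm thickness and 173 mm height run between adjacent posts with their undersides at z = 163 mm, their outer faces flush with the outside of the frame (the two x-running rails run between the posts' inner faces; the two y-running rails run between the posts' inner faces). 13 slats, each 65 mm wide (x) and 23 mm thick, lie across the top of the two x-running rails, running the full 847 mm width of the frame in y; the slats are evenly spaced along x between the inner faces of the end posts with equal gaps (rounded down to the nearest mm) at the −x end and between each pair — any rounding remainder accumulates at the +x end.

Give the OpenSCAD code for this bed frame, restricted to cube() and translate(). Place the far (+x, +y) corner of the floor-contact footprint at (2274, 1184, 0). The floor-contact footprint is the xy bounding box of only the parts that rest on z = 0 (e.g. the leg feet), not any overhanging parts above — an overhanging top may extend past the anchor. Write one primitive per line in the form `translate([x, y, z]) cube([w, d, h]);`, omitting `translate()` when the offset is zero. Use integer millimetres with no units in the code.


// slat z = rail_z + rail_h = 163 + 173 = 336
// slat gap = ⌊(1793 − 13·65) / 14⌋ = 67
translate([327, 337, 0]) cube([77, 77, 506]);
translate([327, 1107, 0]) cube([77, 77, 506]);
translate([2197, 337, 0]) cube([77, 77, 506]);
translate([2197, 1107, 0]) cube([77, 77, 506]);
translate([404, 337, 163]) cube([1793, 25, 173]);
translate([404, 1159, 163]) cube([1793, 25, 173]);
translate([327, 414, 163]) cube([25, 693, 173]);
translate([2249, 414, 163]) cube([25, 693, 173]);
translate([471, 337, 336]) cube([65, 847, 23]);
translate([603, 337, 336]) cube([65, 847, 23]);
translate([735, 337, 336]) cube([65, 847, 23]);
translate([867, 337, 336]) cube([65, 847, 23]);
translate([999, 337, 336]) cube([65, 847, 23]);
translate([1131, 337, 336]) cube([65, 847, 23]);
translate([1263, 337, 336]) cube([65, 847, 23]);
translate([1395, 337, 336]) cube([65, 847, 23]);
translate([1527, 337, 336]) cube([65, 847, 23]);
translate([1659, 337, 336]) cube([65, 847, 23]);
translate([1791, 337, 336]) cube([65, 847, 23]);
translate([1923, 337, 336]) cube([65, 847, 23]);
translate([2055, 337, 336]) cube([65, 847, 23]);


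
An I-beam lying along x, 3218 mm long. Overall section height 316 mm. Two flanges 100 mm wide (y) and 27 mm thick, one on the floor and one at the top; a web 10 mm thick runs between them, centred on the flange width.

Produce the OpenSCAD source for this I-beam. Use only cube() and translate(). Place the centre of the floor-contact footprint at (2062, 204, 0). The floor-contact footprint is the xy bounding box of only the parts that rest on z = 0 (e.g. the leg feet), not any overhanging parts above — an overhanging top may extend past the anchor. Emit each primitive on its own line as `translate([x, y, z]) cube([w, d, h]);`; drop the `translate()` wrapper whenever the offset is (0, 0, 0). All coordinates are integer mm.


translate([453, 154, 0]) cube([3218, 100, 27]);
translate([453, 199, 27]) cube([3218, 10, 262]);
translate([453, 154, 289]) cube([3218, 100, 27]);


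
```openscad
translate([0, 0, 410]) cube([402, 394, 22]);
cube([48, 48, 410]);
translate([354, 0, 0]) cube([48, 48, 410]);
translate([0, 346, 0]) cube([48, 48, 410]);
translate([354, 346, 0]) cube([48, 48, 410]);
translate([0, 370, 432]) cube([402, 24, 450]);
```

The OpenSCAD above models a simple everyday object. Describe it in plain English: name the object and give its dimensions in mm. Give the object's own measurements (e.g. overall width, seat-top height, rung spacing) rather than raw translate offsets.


A chair. The seat is a 402×394×22 mm slab with its top at z = 432 mm, on four 48×48 mm corner legs (flush with the seat edges, standing on z = 0). A flat backrest 24 mm thick, 450 mm tall, spans the full seat width and rises from the seat top along its +y edge, rear face flush with the rear of the seat.


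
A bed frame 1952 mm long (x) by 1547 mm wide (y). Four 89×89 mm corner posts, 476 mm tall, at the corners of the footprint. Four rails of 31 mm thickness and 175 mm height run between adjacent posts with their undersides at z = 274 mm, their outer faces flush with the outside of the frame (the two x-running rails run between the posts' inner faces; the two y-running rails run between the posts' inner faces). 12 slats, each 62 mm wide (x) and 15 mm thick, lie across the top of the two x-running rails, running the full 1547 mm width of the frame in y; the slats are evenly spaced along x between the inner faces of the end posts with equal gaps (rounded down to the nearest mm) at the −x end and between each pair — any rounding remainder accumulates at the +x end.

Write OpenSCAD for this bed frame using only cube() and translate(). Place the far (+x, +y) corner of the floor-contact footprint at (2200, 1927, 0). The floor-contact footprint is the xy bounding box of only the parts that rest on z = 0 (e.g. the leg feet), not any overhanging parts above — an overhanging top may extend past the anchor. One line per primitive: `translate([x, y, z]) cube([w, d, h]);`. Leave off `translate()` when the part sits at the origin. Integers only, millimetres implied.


translate([248, 380, 0]) cube([89, 89, 476]);
translate([248, 1838, 0]) cube([89, 89, 476]);
translate([2111, 380, 0]) cube([89, 89, 476]);
translate([2111, 1838, 0]) cube([89, 89, 476]);
translate([337, 380, 274]) cube([1774, 31, 175]);
translate([337, 1896, 274]) cube([1774, 31, 175]);
translate([248, 469, 274]) cube([31, 1369, 175]);
translate([2169, 469, 274]) cube([31, 1369, 175]);
translate([416, 380, 449]) cube([62, 1547, 15]);
translate([557, 380, 449]) cube([62, 1547, 15]);
translate([698, 380, 449]) cube([62, 1547, 15]);
translate([839, 380, 449]) cube([62, 1547, 15]);
translate([980, 380, 449]) cube([62, 1547, 15]);
translate([1121, 380, 449]) cube([62, 1547, 15]);
translate([1262, 380, 449]) cube([62, 1547, 15]);
translate([1403, 380, 449]) cube([62, 1547, 15]);
translate([1544, 380, 449]) cube([62, 1547, 15]);
translate([1685, 380, 449]) cube([62, 1547, 15]);
translate([1826, 380, 449]) cube([62, 1547, 15]);
translate([1967, 380, 449]) cube([62, 1547, 15]);


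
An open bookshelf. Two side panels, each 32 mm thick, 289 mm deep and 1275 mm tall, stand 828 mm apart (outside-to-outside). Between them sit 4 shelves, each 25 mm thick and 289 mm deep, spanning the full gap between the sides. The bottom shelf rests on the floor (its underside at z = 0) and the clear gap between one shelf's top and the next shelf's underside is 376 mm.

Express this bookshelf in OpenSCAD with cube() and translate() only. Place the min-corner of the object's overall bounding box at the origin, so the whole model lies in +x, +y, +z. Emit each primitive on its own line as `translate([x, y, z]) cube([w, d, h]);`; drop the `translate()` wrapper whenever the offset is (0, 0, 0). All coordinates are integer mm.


cube([32, 289, 1275]);
translate([796, 0, 0]) cube([32, 289, 1275]);
translate([32, 0, 0]) cube([764, 289, 25]);
translate([32, 0, 401]) cube([764, 289, 25]);
translate([32, 0, 802]) cube([764, 289, 25]);
translate([32, 0, 1203]) cube([764, 289, 25]);


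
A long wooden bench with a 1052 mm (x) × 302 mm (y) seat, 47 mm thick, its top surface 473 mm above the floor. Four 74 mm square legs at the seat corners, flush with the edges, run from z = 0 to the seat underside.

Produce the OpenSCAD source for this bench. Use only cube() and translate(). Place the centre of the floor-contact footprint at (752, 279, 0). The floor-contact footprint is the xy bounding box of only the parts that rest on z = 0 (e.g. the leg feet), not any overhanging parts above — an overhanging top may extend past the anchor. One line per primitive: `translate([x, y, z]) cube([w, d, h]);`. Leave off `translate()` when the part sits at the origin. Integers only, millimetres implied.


translate([226, 128, 426]) cube([1052, 302, 47]);
translate([226, 128, 0]) cube([74, 74, 426]);
translate([226, 356, 0]) cube([74, 74, 426]);
translate([1204, 128, 0]) cube([74, 74, 426]);
translate([1204, 356, 0]) cube([74, 74, 426]);


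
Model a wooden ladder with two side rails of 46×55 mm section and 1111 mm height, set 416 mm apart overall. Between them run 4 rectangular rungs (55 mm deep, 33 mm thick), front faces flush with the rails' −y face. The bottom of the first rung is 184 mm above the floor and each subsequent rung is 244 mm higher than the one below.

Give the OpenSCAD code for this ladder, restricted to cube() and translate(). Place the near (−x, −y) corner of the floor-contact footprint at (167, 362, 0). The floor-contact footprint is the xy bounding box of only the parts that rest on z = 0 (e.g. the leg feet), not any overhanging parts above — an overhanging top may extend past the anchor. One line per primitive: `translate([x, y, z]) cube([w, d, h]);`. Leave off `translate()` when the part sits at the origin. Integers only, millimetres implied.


translate([167, 362, 0]) cube([46, 55, 1111]);
translate([537, 362, 0]) cube([46, 55, 1111]);
translate([213, 362, 184]) cube([324, 55, 33]);
translate([213, 362, 428]) cube([324, 55, 33]);
translate([213, 362, 672]) cube([324, 55, 33]);
translate([213, 362, 916]) cube([324, 55, 33]);


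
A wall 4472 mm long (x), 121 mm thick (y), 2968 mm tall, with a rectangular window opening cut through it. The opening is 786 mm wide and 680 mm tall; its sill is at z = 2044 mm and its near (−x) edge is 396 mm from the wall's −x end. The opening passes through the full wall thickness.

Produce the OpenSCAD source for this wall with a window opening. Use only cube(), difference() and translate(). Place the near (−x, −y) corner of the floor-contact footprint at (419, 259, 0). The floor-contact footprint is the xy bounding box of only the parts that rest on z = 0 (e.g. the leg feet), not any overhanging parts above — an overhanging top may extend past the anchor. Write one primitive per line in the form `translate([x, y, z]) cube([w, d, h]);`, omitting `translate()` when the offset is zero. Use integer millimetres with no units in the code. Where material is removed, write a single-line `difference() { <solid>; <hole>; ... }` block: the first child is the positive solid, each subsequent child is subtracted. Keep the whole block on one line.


difference() { translate([419, 259, 0]) cube([4472, 121, 2968]); translate([815, 259, 2044]) cube([786, 121, 680]); }


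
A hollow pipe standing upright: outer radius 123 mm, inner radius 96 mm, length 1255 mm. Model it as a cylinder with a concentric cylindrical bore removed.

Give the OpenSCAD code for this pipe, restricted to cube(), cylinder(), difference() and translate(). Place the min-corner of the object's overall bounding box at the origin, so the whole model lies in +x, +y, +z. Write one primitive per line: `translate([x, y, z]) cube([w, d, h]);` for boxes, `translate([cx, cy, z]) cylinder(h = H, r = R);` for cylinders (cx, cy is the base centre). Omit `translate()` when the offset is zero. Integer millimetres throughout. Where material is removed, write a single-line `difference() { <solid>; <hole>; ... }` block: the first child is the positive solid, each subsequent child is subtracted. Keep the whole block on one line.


difference() { translate([123, 123, 0]) cylinder(h = 1255, r = 123); translate([123, 123, 0]) cylinder(h = 1255, r = 96); }


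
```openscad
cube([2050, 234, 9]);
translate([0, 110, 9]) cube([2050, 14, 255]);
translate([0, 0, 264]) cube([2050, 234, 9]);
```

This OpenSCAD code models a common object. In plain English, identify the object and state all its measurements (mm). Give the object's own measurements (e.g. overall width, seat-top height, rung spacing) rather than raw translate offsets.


An I-beam lying along x, 2050 mm long. Overall section height 273 mm. Two flanges 234 mm wide (y) and 9 mm thick, one on the floor and one at the top; a web 14 mm thick runs between them, centred on the flange width.


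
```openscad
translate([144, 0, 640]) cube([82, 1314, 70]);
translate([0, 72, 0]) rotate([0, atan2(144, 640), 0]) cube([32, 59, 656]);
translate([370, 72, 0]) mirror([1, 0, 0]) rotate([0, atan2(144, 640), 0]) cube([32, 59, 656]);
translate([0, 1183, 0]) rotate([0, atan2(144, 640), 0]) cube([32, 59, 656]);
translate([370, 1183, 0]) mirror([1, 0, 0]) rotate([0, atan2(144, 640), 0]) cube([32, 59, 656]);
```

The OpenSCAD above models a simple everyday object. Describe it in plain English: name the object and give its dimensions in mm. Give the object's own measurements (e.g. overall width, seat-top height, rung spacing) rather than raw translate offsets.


A sawhorse. A 82×1314×70 mm beam (x, y, z) sits on two A-frame leg pairs. Each pair is two raked legs of 32×59 mm section (59 mm along y) splaying symmetrically in x. Each leg rises 640 mm vertically over 144 mm of horizontal reach and is 656 mm long along its own axis. Every leg's outer bottom edge rests on the floor and its outer top edge meets a bottom edge of the beam — the left legs (tilting toward +x) meet the beam's −x bottom edge, the right legs (their mirror images, tilting toward −x) meet its +x bottom edge — so the leg tops tuck under the beam, the beam's underside is 640 mm above the floor, and the feet are 370 mm apart outside-to-outside with the beam centred between them. The two leg pairs are set in 72 mm from either end of the beam.


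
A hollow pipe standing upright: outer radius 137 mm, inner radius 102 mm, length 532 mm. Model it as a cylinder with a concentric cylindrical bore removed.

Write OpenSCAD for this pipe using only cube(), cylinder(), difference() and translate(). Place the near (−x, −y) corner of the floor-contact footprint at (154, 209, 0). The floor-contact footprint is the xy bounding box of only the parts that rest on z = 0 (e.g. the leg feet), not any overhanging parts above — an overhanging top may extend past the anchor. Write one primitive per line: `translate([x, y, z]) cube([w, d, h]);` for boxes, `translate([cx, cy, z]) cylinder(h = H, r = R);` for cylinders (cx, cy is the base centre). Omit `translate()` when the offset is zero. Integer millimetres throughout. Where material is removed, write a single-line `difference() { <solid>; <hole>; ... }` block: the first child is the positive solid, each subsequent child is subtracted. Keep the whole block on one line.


difference() { translate([291, 346, 0]) cylinder(h = 532, r = 137); translate([291, 346, 0]) cylinder(h = 532, r = 102); }


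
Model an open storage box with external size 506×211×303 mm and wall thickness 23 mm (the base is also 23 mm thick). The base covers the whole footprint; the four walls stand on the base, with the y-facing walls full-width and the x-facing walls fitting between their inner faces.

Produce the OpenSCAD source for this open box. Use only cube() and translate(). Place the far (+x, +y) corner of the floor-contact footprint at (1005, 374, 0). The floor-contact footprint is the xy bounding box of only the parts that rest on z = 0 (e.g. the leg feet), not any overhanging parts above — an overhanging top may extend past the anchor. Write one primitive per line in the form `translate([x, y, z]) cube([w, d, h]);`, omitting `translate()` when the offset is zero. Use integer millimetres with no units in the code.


translate([499, 163, 0]) cube([506, 211, 23]);
translate([499, 163, 23]) cube([506, 23, 280]);
translate([499, 351, 23]) cube([506, 23, 280]);
translate([499, 186, 23]) cube([23, 165, 280]);
translate([982, 186, 23]) cube([23, 165, 280]);


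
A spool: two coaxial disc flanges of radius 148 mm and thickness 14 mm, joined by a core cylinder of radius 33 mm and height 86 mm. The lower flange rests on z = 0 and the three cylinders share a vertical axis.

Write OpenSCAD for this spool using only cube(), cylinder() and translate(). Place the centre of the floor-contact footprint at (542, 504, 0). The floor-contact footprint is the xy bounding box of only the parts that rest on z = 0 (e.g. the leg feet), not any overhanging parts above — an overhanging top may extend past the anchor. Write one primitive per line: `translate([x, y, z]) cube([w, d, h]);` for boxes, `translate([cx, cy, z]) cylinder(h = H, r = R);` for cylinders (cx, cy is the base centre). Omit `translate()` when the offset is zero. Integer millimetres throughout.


translate([542, 504, 0]) cylinder(h = 14, r = 148);
translate([542, 504, 14]) cylinder(h = 86, r = 33);
translate([542, 504, 100]) cylinder(h = 14, r = 148);


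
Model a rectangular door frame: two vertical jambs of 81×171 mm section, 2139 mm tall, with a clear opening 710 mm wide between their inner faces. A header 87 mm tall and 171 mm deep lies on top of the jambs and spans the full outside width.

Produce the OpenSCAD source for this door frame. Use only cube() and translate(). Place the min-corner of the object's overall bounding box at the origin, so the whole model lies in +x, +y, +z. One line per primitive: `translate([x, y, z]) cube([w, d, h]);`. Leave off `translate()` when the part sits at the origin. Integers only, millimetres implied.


cube([81, 171, 2139]);
translate([791, 0, 0]) cube([81, 171, 2139]);
translate([0, 0, 2139]) cube([872, 171, 87]);


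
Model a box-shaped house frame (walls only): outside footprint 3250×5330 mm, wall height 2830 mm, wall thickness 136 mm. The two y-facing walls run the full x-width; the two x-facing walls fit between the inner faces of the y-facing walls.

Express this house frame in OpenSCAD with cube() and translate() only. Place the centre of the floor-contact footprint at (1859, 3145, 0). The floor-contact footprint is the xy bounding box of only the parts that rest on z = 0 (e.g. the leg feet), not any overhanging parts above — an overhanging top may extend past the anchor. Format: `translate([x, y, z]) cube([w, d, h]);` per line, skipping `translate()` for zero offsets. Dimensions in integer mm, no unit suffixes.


translate([234, 480, 0]) cube([3250, 136, 2830]);
translate([234, 5674, 0]) cube([3250, 136, 2830]);
translate([234, 616, 0]) cube([136, 5058, 2830]);
translate([3348, 616, 0]) cube([136, 5058, 2830]);


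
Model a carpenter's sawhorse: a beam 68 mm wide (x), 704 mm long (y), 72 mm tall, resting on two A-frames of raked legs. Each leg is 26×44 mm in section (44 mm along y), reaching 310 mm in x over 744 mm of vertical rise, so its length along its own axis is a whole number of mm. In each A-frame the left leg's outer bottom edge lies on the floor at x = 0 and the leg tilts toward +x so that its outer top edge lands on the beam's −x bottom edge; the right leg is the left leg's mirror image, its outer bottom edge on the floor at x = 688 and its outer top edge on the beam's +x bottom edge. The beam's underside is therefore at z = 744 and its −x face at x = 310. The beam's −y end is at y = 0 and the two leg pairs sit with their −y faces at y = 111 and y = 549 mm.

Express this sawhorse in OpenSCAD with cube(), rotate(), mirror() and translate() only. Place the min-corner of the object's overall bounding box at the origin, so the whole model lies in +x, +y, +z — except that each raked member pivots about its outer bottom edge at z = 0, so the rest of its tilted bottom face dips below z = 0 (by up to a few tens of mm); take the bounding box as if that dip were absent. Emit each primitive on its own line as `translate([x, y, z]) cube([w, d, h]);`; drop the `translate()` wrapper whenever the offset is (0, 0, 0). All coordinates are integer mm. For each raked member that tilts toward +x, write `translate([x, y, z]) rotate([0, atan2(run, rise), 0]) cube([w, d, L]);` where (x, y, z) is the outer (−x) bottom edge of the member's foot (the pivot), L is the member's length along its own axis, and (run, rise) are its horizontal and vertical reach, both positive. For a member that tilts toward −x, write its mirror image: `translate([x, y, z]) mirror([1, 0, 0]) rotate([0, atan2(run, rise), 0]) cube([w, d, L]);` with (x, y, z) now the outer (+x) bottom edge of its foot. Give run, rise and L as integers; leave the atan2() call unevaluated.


translate([310, 0, 744]) cube([68, 704, 72]);
translate([0, 111, 0]) rotate([0, atan2(310, 744), 0]) cube([26, 44, 806]);
translate([688, 111, 0]) mirror([1, 0, 0]) rotate([0, atan2(310, 744), 0]) cube([26, 44, 806]);
translate([0, 549, 0]) rotate([0, atan2(310, 744), 0]) cube([26, 44, 806]);
translate([688, 549, 0]) mirror([1, 0, 0]) rotate([0, atan2(310, 744), 0]) cube([26, 44, 806]);


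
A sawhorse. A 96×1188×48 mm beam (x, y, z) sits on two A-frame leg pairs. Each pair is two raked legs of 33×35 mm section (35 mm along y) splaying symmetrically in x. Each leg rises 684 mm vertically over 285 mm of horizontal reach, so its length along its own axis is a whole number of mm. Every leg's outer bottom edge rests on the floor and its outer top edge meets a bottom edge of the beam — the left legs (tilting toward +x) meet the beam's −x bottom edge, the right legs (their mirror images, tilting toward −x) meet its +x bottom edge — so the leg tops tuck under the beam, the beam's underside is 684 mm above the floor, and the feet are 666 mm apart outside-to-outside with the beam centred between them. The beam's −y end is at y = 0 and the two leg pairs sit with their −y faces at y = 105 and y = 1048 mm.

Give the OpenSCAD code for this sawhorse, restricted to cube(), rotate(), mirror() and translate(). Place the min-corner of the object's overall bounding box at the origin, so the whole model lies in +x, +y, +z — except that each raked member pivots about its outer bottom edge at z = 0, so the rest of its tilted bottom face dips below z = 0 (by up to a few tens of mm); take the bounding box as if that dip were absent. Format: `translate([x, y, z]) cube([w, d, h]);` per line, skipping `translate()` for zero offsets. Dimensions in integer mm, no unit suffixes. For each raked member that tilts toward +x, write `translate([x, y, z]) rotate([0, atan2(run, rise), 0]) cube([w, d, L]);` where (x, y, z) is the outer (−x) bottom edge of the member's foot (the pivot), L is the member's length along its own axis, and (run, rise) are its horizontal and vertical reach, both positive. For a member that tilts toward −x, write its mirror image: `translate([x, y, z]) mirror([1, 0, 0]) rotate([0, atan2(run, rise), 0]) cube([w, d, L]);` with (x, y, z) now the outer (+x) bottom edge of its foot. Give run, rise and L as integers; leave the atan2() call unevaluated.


translate([285, 0, 684]) cube([96, 1188, 48]);
translate([0, 105, 0]) rotate([0, atan2(285, 684), 0]) cube([33, 35, 741]);
translate([666, 105, 0]) mirror([1, 0, 0]) rotate([0, atan2(285, 684), 0]) cube([33, 35, 741]);
translate([0, 1048, 0]) rotate([0, atan2(285, 684), 0]) cube([33, 35, 741]);
translate([666, 1048, 0]) mirror([1, 0, 0]) rotate([0, atan2(285, 684), 0]) cube([33, 35, 741]);


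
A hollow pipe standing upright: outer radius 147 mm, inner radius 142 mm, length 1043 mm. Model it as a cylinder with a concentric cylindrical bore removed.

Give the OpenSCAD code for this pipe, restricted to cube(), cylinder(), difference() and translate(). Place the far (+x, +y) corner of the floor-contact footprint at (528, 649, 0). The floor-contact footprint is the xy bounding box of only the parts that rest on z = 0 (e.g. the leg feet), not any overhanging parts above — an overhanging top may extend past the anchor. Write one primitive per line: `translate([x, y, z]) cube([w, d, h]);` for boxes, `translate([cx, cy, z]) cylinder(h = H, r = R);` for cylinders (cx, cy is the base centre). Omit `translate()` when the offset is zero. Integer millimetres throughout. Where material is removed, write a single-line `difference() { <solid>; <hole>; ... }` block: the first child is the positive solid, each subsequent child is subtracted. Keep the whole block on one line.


difference() { translate([381, 502, 0]) cylinder(h = 1043, r = 147); translate([381, 502, 0]) cylinder(h = 1043, r = 142); }


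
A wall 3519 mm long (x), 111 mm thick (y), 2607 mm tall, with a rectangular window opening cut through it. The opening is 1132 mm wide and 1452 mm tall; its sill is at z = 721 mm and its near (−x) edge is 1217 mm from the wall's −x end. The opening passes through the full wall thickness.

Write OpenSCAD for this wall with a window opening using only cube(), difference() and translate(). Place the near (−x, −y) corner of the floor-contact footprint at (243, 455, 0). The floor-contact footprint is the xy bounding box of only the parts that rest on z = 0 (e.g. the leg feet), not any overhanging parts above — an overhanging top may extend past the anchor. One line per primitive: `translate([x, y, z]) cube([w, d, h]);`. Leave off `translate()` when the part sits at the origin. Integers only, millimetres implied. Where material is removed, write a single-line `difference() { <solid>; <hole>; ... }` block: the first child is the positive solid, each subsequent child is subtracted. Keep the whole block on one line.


difference() { translate([243, 455, 0]) cube([3519, 111, 2607]); translate([1460, 455, 721]) cube([1132, 111, 1452]); }
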